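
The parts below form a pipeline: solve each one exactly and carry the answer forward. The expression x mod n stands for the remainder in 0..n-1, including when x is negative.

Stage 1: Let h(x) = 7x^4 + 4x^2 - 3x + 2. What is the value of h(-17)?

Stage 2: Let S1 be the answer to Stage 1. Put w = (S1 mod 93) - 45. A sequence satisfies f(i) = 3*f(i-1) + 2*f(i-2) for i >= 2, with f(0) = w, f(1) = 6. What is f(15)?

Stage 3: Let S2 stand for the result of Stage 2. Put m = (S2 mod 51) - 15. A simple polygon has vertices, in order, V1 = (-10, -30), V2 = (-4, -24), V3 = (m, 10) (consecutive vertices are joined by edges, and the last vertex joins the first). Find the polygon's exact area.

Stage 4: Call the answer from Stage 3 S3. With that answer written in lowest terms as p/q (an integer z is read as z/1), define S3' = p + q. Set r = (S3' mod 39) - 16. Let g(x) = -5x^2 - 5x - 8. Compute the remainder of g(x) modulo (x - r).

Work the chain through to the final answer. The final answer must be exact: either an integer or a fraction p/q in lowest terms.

Stage 1: 7*(-17)^4 + 4*(-17)^2 - 3*(-17)^1 + 2 = (584647) + (1156) + (51) + (2) = 585856; answer 585856
Stage 2: S1 = 585856; w = 4; f(2) = 3*(6) + 2*(4) = 26; iterating: f(2)=26, f(3)=90, f(4)=322, f(5)=1146, f(6)=4082, f(7)=14538, f(8)=51778, f(9)=184410, f(10)=656786, f(11)=2339178, f(12)=8331106, f(13)=29671674, f(14)=105677234, f(15)=376375050; answer 376375050
Stage 3: S2 = 376375050; m = 33; cross terms: (-10*-24 - -4*-30)=120, (-4*10 - 33*-24)=752, (33*-30 - -10*10)=-890; twice the area = |-18| = 18; area = 9; answer 9
Stage 4: S3 = 9; threaded value p + q = 10; r = -6; remainder = value at the root: -5*(-6)^2 - 5*(-6)^1 - 8 = (-180) + (30) + (-8) = -158; answer -158

-158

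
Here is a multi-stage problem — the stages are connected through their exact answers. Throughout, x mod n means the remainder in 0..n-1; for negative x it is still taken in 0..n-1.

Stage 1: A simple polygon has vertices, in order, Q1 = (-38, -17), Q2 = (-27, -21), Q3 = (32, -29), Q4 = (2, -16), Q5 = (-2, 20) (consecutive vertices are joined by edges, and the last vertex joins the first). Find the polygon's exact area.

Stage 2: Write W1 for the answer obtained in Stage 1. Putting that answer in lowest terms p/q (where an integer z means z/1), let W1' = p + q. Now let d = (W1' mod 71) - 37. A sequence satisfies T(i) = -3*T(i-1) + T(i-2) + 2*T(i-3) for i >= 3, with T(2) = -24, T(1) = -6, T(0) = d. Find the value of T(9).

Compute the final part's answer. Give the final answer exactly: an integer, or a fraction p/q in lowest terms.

Stage 1: cross terms: (-38*-21 - -27*-17)=339, (-27*-29 - 32*-21)=1455, (32*-16 - 2*-29)=-454, (2*20 - -2*-16)=8, (-2*-17 - -38*20)=794; twice the area = |2142| = 2142; area = 1071; answer 1071
Stage 2: W1 = 1071; threaded value p + q = 1072; d = -30; T(3) = -3*(-24) + 1*(-6) + 2*(-30) = 6; iterating: T(3)=6, T(4)=-54, T(5)=120, T(6)=-402, T(7)=1218, T(8)=-3816, T(9)=11862; answer 11862

11862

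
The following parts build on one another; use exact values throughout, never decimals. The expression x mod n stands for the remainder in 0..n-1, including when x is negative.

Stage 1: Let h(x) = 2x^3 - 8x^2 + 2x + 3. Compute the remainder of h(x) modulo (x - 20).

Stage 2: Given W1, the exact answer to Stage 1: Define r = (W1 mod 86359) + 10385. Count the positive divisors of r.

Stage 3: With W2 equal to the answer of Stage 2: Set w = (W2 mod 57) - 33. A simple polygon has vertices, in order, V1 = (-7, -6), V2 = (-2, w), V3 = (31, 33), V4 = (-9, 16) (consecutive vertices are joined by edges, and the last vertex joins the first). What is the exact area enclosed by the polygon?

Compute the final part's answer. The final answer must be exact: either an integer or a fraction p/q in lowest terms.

Stage 1: remainder = value at the root: 2*(20)^3 - 8*(20)^2 + 2*(20)^1 + 3 = (16000) + (-3200) + (40) + (3) = 12843; answer 12843
Stage 2: W1 = 12843; r = 23228; 23228 = 2^2 * 5807; number of divisors = (2+1) * (1+1) = 6; answer 6
Stage 3: W2 = 6; w = -27; cross terms: (-7*-27 - -2*-6)=177, (-2*33 - 31*-27)=771, (31*16 - -9*33)=793, (-9*-6 - -7*16)=166; twice the area = |1907| = 1907; area = 1907/2; answer 1907/2

1907/2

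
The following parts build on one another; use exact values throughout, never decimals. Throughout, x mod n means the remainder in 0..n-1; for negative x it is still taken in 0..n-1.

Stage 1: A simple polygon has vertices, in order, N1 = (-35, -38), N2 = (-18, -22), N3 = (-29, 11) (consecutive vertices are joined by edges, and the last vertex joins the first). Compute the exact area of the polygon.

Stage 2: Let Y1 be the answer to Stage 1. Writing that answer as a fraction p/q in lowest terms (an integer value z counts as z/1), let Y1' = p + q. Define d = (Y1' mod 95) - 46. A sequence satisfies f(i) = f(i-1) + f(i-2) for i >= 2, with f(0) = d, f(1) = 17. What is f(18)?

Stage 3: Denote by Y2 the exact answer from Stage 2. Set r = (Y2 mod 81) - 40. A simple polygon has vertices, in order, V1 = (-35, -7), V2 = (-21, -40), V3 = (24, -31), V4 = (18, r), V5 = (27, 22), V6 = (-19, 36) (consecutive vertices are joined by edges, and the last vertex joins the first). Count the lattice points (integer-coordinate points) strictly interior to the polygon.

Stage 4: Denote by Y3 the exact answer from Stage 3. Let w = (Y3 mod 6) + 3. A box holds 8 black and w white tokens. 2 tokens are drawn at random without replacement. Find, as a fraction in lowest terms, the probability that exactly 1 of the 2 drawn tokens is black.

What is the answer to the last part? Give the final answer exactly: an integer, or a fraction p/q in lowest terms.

20/39

Stage 1: cross terms: (-35*-22 - -18*-38)=86, (-18*11 - -29*-22)=-836, (-29*-38 - -35*11)=1487; twice the area = |737| = 737; area = 737/2; answer 737/2
Stage 2: Y1 = 737/2; threaded value p + q = 739; d = 28; f(2) = 1*(17) + 1*(28) = 45; iterating: f(2)=45, f(3)=62, f(4)=107, f(5)=169, f(6)=276, f(7)=445, f(8)=721, f(9)=1166, f(10)=1887, f(11)=3053, f(12)=4940, f(13)=7993, f(14)=12933, f(15)=20926, f(16)=33859, f(17)=54785, f(18)=88644; answer 88644
Stage 3: Y2 = 88644; r = -10; cross terms: (-35*-40 - -21*-7)=1253, (-21*-31 - 24*-40)=1611, (24*-10 - 18*-31)=318, (18*22 - 27*-10)=666, (27*36 - -19*22)=1390, (-19*-7 - -35*36)=1393; twice the area = |6631| = 6631; area = 6631/2; boundary points = 1 + 9 + 3 + 1 + 2 + 1 = 17; strictly interior points = area - boundary/2 + 1 = 3308; answer 3308
Stage 4: Y3 = 3308; w = 5; total draws C(13,2) = 78; favorable C(8,1)*C(5,1) = 40; P = 20/39; answer 20/39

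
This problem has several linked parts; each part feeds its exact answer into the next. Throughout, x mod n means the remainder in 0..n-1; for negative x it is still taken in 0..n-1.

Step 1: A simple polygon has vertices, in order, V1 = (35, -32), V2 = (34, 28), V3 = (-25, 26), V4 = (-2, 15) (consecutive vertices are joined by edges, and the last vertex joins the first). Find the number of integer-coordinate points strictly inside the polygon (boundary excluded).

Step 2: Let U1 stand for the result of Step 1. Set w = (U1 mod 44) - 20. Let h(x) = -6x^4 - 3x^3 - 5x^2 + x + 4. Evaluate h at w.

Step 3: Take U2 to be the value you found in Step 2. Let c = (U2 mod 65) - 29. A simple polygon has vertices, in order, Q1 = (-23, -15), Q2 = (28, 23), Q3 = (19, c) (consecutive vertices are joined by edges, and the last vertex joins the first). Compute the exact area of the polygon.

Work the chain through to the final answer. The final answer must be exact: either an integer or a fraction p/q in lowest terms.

189/2

Step 1: cross terms: (35*28 - 34*-32)=2068, (34*26 - -25*28)=1584, (-25*15 - -2*26)=-323, (-2*-32 - 35*15)=-461; twice the area = |2868| = 2868; area = 1434; boundary points = 1 + 1 + 1 + 1 = 4; strictly interior points = area - boundary/2 + 1 = 1433; answer 1433
Step 2: U1 = 1433; w = 5; -6*(5)^4 - 3*(5)^3 - 5*(5)^2 + 1*(5)^1 + 4 = (-3750) + (-375) + (-125) + (5) + (4) = -4241; answer -4241
Step 3: U2 = -4241; c = 20; cross terms: (-23*23 - 28*-15)=-109, (28*20 - 19*23)=123, (19*-15 - -23*20)=175; twice the area = |189| = 189; area = 189/2; answer 189/2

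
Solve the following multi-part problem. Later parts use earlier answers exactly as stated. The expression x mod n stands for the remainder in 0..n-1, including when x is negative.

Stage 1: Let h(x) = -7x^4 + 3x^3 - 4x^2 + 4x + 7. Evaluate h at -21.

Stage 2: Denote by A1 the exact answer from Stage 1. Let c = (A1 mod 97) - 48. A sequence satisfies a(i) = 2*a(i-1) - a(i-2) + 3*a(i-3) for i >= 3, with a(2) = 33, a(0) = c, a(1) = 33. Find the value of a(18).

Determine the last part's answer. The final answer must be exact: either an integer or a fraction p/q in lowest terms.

Stage 1: -7*(-21)^4 + 3*(-21)^3 - 4*(-21)^2 + 4*(-21)^1 + 7 = (-1361367) + (-27783) + (-1764) + (-84) + (7) = -1390991; answer -1390991
Stage 2: A1 = -1390991; c = 38; a(3) = 2*(33) - 1*(33) + 3*(38) = 147; iterating: a(3)=147, a(4)=360, a(5)=672, a(6)=1425, a(7)=3258, a(8)=7107, a(9)=15231, a(10)=33129, a(11)=72348, a(12)=157260, a(13)=341559, a(14)=742902, a(15)=1616025, a(16)=3513825, a(17)=7640331, a(18)=16614912; answer 16614912

16614912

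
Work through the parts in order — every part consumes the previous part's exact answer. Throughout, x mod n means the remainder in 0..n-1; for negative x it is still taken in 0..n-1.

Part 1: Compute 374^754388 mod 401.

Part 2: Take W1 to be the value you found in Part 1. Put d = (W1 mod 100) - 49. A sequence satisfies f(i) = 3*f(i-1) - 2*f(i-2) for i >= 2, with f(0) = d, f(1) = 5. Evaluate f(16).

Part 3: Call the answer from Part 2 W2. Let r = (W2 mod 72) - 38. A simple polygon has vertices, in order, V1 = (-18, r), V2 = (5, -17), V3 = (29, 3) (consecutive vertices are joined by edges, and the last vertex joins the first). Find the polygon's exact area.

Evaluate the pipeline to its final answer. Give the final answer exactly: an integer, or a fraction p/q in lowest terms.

Part 1: squarings mod 401: 374^1=374, 374^2=328, 374^4=116, 374^8=223, 374^16=5, 374^32=25, 374^64=224, 374^128=51, 374^256=195, 374^512=331, 374^1024=88, 374^2048=125, 374^4096=387, 374^8192=196, 374^16384=321, 374^32768=385, 374^65536=256, 374^131072=173, 374^262144=255, 374^524288=63; 374^754388 = 374^4 * 374^16 * 374^64 * 374^128 * 374^512 * 374^32768 * 374^65536 * 374^131072 * 374^524288 = 344 (mod 401); answer 344
Part 2: W1 = 344; d = -5; f(2) = 3*(5) - 2*(-5) = 25; iterating: f(2)=25, f(3)=65, f(4)=145, f(5)=305, f(6)=625, f(7)=1265, f(8)=2545, f(9)=5105, f(10)=10225, f(11)=20465, f(12)=40945, f(13)=81905, f(14)=163825, f(15)=327665, f(16)=655345; answer 655345
Part 3: W2 = 655345; r = -37; cross terms: (-18*-17 - 5*-37)=491, (5*3 - 29*-17)=508, (29*-37 - -18*3)=-1019; twice the area = |-20| = 20; area = 10; answer 10

10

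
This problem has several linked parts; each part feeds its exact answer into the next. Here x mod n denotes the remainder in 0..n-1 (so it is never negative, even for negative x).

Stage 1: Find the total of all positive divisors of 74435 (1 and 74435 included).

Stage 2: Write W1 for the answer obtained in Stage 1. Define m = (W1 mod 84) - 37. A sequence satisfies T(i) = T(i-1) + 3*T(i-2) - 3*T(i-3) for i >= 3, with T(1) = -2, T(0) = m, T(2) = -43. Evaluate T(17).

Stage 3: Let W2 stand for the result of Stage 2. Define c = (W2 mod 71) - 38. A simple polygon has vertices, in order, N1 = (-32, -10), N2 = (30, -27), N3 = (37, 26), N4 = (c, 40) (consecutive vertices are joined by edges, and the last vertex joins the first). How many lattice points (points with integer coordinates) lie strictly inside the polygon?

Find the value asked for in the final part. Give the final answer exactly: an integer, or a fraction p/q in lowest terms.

3154

Stage 1: 74435 = 5 * 14887; sigma = (1 + 5) * (1 + 14887) = 6 * 14888 = 89328; answer 89328
Stage 2: W1 = 89328; m = -1; T(3) = 1*(-43) + 3*(-2) - 3*(-1) = -46; iterating: T(3)=-46, T(4)=-169, T(5)=-178, T(6)=-547, T(7)=-574, T(8)=-1681, T(9)=-1762, T(10)=-5083, T(11)=-5326, T(12)=-15289, T(13)=-16018, T(14)=-45907, T(15)=-48094, T(16)=-137761, T(17)=-144322; answer -144322
Stage 3: W2 = -144322; c = -17; cross terms: (-32*-27 - 30*-10)=1164, (30*26 - 37*-27)=1779, (37*40 - -17*26)=1922, (-17*-10 - -32*40)=1450; twice the area = |6315| = 6315; area = 6315/2; boundary points = 1 + 1 + 2 + 5 = 9; strictly interior points = area - boundary/2 + 1 = 3154; answer 3154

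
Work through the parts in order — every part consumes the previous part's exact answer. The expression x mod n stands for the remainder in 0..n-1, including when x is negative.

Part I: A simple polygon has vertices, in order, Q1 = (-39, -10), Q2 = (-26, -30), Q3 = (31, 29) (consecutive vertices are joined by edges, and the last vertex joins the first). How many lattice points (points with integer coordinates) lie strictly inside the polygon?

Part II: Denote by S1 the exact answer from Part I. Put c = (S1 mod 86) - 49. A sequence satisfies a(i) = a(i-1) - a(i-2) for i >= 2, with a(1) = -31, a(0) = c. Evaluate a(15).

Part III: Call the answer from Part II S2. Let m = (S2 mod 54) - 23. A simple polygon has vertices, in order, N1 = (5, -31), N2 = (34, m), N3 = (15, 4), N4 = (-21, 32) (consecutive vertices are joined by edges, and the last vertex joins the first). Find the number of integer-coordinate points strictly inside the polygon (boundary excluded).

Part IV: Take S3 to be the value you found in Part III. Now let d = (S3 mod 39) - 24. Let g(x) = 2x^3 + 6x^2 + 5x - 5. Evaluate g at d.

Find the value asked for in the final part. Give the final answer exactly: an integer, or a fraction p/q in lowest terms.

Part I: cross terms: (-39*-30 - -26*-10)=910, (-26*29 - 31*-30)=176, (31*-10 - -39*29)=821; twice the area = |1907| = 1907; area = 1907/2; boundary points = 1 + 1 + 1 = 3; strictly interior points = area - boundary/2 + 1 = 953; answer 953
Part II: S1 = 953; c = -42; a(2) = 1*(-31) - 1*(-42) = 11; iterating: a(2)=11, a(3)=42, a(4)=31, a(5)=-11, a(6)=-42, a(7)=-31, a(8)=11, a(9)=42, a(10)=31, a(11)=-11, a(12)=-42, a(13)=-31, a(14)=11, a(15)=42; answer 42
Part III: S2 = 42; m = 19; cross terms: (5*19 - 34*-31)=1149, (34*4 - 15*19)=-149, (15*32 - -21*4)=564, (-21*-31 - 5*32)=491; twice the area = |2055| = 2055; area = 2055/2; boundary points = 1 + 1 + 4 + 1 = 7; strictly interior points = area - boundary/2 + 1 = 1025; answer 1025
Part IV: S3 = 1025; d = -13; 2*(-13)^3 + 6*(-13)^2 + 5*(-13)^1 - 5 = (-4394) + (1014) + (-65) + (-5) = -3450; answer -3450

-3450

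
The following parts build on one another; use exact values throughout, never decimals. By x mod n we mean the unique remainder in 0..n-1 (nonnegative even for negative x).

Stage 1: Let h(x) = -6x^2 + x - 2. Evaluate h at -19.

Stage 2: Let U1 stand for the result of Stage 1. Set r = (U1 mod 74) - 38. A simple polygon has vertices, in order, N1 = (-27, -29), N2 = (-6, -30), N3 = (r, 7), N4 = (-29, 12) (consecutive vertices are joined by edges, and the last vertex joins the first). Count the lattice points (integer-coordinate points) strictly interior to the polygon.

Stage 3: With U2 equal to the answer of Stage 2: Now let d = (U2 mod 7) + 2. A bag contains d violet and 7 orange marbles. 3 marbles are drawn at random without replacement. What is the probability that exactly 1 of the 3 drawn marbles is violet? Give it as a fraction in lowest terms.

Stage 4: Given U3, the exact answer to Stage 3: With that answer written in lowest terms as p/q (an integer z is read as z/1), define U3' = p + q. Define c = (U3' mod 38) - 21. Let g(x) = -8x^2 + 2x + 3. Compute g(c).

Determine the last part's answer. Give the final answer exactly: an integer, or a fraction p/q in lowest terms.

Stage 1: -6*(-19)^2 + 1*(-19)^1 - 2 = (-2166) + (-19) + (-2) = -2187; answer -2187
Stage 2: U1 = -2187; r = -5; cross terms: (-27*-30 - -6*-29)=636, (-6*7 - -5*-30)=-192, (-5*12 - -29*7)=143, (-29*-29 - -27*12)=1165; twice the area = |1752| = 1752; area = 876; boundary points = 1 + 1 + 1 + 1 = 4; strictly interior points = area - boundary/2 + 1 = 875; answer 875
Stage 3: U2 = 875; d = 2; total draws C(9,3) = 84; favorable C(2,1)*C(7,2) = 42; P = 1/2; answer 1/2
Stage 4: U3 = 1/2; threaded value p + q = 3; c = -18; -8*(-18)^2 + 2*(-18)^1 + 3 = (-2592) + (-36) + (3) = -2625; answer -2625

-2625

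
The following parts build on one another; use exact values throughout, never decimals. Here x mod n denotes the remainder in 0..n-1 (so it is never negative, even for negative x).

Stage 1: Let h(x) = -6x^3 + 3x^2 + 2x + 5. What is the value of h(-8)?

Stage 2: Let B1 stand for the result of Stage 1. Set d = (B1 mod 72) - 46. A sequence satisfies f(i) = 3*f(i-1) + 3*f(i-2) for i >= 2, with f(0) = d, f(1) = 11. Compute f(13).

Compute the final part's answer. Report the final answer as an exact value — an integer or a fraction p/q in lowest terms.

-110269269

Stage 1: -6*(-8)^3 + 3*(-8)^2 + 2*(-8)^1 + 5 = (3072) + (192) + (-16) + (5) = 3253; answer 3253
Stage 2: B1 = 3253; d = -33; f(2) = 3*(11) + 3*(-33) = -66; iterating: f(2)=-66, f(3)=-165, f(4)=-693, f(5)=-2574, f(6)=-9801, f(7)=-37125, f(8)=-140778, f(9)=-533709, f(10)=-2023461, f(11)=-7671510, f(12)=-29084913, f(13)=-110269269; answer -110269269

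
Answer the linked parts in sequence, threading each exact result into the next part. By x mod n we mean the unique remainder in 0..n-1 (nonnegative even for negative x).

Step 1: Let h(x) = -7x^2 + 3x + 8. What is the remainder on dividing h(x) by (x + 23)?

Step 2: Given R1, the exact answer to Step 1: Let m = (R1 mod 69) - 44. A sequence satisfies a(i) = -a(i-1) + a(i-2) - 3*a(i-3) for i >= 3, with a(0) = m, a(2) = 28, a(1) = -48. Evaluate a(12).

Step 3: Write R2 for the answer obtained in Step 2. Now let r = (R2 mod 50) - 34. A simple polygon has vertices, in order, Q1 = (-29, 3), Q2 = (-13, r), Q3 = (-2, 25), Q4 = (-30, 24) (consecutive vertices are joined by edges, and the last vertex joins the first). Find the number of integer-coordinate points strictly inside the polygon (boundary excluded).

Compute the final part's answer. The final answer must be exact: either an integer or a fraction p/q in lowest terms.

954

Step 1: remainder = value at the root: -7*(-23)^2 + 3*(-23)^1 + 8 = (-3703) + (-69) + (8) = -3764; answer -3764
Step 2: R1 = -3764; m = -13; a(3) = -1*(28) + 1*(-48) - 3*(-13) = -37; iterating: a(3)=-37, a(4)=209, a(5)=-330, a(6)=650, a(7)=-1607, a(8)=3247, a(9)=-6804, a(10)=14872, a(11)=-31417, a(12)=66701; answer 66701
Step 3: R2 = 66701; r = -33; cross terms: (-29*-33 - -13*3)=996, (-13*25 - -2*-33)=-391, (-2*24 - -30*25)=702, (-30*3 - -29*24)=606; twice the area = |1913| = 1913; area = 1913/2; boundary points = 4 + 1 + 1 + 1 = 7; strictly interior points = area - boundary/2 + 1 = 954; answer 954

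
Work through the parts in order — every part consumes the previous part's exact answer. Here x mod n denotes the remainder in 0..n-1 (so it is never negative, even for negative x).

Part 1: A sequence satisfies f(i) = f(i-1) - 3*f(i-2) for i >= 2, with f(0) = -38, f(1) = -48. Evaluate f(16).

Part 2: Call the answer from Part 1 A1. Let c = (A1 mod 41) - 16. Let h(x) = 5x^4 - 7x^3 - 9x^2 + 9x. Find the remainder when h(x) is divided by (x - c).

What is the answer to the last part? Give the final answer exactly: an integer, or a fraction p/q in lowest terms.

Part 1: f(2) = 1*(-48) - 3*(-38) = 66; iterating: f(2)=66, f(3)=210, f(4)=12, f(5)=-618, f(6)=-654, f(7)=1200, f(8)=3162, f(9)=-438, f(10)=-9924, f(11)=-8610, f(12)=21162, f(13)=46992, f(14)=-16494, f(15)=-157470, f(16)=-107988; answer -107988
Part 2: A1 = -107988; c = -10; remainder = value at the root: 5*(-10)^4 - 7*(-10)^3 - 9*(-10)^2 + 9*(-10)^1 = (50000) + (7000) + (-900) + (-90) = 56010; answer 56010

56010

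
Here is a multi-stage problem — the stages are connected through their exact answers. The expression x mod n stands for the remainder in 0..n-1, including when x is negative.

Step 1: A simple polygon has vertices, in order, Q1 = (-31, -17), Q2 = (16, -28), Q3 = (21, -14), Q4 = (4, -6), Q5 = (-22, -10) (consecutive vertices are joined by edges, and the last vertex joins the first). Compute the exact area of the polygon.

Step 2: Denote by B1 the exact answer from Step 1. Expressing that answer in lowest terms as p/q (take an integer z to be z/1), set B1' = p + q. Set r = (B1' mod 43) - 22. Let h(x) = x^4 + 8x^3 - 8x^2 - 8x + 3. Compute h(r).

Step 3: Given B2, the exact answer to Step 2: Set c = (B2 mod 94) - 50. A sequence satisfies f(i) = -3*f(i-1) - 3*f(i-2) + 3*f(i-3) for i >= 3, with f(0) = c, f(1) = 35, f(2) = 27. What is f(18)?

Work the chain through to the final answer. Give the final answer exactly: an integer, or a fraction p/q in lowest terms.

-81511677

Step 1: cross terms: (-31*-28 - 16*-17)=1140, (16*-14 - 21*-28)=364, (21*-6 - 4*-14)=-70, (4*-10 - -22*-6)=-172, (-22*-17 - -31*-10)=64; twice the area = |1326| = 1326; area = 663; answer 663
Step 2: B1 = 663; threaded value p + q = 664; r = -3; 1*(-3)^4 + 8*(-3)^3 - 8*(-3)^2 - 8*(-3)^1 + 3 = (81) + (-216) + (-72) + (24) + (3) = -180; answer -180
Step 3: B2 = -180; c = -42; f(3) = -3*(27) - 3*(35) + 3*(-42) = -312; iterating: f(3)=-312, f(4)=960, f(5)=-1863, f(6)=1773, f(7)=3150, f(8)=-20358, f(9)=56943, f(10)=-100305, f(11)=69012, f(12)=264708, f(13)=-1302075, f(14)=3319137, f(15)=-5257062, f(16)=1907550, f(17)=20005947, f(18)=-81511677; answer -81511677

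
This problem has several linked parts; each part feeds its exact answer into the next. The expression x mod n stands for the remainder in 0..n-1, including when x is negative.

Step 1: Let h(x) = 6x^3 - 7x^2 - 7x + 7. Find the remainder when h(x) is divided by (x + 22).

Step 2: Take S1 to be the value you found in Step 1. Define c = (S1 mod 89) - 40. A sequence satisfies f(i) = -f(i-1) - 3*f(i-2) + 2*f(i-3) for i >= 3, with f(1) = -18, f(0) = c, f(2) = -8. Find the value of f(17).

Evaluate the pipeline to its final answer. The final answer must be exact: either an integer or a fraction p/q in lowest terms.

-1458528

Step 1: remainder = value at the root: 6*(-22)^3 - 7*(-22)^2 - 7*(-22)^1 + 7 = (-63888) + (-3388) + (154) + (7) = -67115; answer -67115
Step 2: S1 = -67115; c = 40; f(3) = -1*(-8) - 3*(-18) + 2*(40) = 142; iterating: f(3)=142, f(4)=-154, f(5)=-288, f(6)=1034, f(7)=-478, f(8)=-3200, f(9)=6702, f(10)=1942, f(11)=-28448, f(12)=36026, f(13)=53202, f(14)=-218176, f(15)=130622, f(16)=630310, f(17)=-1458528; answer -1458528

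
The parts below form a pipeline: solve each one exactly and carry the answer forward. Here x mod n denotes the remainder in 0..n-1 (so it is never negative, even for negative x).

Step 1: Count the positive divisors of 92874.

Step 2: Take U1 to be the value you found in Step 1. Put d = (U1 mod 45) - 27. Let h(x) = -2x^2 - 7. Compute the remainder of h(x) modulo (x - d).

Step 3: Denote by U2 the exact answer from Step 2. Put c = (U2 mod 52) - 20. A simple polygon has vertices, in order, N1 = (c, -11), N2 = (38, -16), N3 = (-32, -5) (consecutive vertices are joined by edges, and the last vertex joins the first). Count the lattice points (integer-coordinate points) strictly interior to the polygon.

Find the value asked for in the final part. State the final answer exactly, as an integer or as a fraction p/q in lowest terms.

Step 1: 92874 = 2 * 3 * 23 * 673; number of divisors = (1+1) * (1+1) * (1+1) * (1+1) = 16; answer 16
Step 2: U1 = 16; d = -11; remainder = value at the root: -2*(-11)^2 - 7 = (-242) + (-7) = -249; answer -249
Step 3: U2 = -249; c = -9; cross terms: (-9*-16 - 38*-11)=562, (38*-5 - -32*-16)=-702, (-32*-11 - -9*-5)=307; twice the area = |167| = 167; area = 167/2; boundary points = 1 + 1 + 1 = 3; strictly interior points = area - boundary/2 + 1 = 83; answer 83

83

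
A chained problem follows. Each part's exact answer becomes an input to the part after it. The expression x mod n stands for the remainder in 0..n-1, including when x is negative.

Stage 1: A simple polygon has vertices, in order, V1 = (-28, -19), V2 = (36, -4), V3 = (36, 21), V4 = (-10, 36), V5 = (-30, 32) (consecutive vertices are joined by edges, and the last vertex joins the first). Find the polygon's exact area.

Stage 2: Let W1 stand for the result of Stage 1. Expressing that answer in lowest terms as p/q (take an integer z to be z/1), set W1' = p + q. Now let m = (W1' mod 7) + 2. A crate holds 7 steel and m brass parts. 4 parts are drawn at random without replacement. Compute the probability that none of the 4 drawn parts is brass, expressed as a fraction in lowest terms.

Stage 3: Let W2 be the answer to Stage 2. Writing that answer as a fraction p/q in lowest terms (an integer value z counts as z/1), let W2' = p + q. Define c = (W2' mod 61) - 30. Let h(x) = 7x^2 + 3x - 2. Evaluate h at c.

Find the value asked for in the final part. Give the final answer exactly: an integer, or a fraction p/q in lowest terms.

Stage 1: cross terms: (-28*-4 - 36*-19)=796, (36*21 - 36*-4)=900, (36*36 - -10*21)=1506, (-10*32 - -30*36)=760, (-30*-19 - -28*32)=1466; twice the area = |5428| = 5428; area = 2714; answer 2714
Stage 2: W1 = 2714; threaded value p + q = 2715; m = 8; total draws C(15,4) = 1365; favorable C(7,4) = 35; P = 1/39; answer 1/39
Stage 3: W2 = 1/39; threaded value p + q = 40; c = 10; 7*(10)^2 + 3*(10)^1 - 2 = (700) + (30) + (-2) = 728; answer 728

728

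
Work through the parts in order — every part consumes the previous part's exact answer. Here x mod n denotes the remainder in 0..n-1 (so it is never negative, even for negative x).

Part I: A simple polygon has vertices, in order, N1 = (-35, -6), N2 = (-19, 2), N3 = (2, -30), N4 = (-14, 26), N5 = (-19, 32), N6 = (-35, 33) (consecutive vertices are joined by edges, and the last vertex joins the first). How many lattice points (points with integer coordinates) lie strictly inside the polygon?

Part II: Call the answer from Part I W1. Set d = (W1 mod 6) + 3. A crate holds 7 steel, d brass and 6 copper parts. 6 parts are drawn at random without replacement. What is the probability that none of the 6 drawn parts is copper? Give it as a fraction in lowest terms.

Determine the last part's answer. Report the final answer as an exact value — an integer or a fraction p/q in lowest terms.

33/884

Part I: cross terms: (-35*2 - -19*-6)=-184, (-19*-30 - 2*2)=566, (2*26 - -14*-30)=-368, (-14*32 - -19*26)=46, (-19*33 - -35*32)=493, (-35*-6 - -35*33)=1365; twice the area = |1918| = 1918; area = 959; boundary points = 8 + 1 + 8 + 1 + 1 + 39 = 58; strictly interior points = area - boundary/2 + 1 = 931; answer 931
Part II: W1 = 931; d = 4; total draws C(17,6) = 12376; favorable C(11,6) = 462; P = 33/884; answer 33/884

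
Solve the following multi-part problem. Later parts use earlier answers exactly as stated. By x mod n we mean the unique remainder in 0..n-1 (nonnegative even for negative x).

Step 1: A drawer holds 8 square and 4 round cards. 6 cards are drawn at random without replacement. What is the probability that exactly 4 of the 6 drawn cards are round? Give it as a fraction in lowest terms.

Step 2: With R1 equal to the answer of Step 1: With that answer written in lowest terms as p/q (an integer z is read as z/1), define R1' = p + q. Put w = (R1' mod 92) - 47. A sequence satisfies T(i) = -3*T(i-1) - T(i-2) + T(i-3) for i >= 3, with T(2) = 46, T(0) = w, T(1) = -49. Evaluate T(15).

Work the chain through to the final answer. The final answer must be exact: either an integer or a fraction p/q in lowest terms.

Step 1: total draws C(12,6) = 924; favorable C(4,4)*C(8,2) = 28; P = 1/33; answer 1/33
Step 2: R1 = 1/33; threaded value p + q = 34; w = -13; T(3) = -3*(46) - 1*(-49) + 1*(-13) = -102; iterating: T(3)=-102, T(4)=211, T(5)=-485, T(6)=1142, T(7)=-2730, T(8)=6563, T(9)=-15817, T(10)=38158, T(11)=-92094, T(12)=222307, T(13)=-536669, T(14)=1295606, T(15)=-3127842; answer -3127842

-3127842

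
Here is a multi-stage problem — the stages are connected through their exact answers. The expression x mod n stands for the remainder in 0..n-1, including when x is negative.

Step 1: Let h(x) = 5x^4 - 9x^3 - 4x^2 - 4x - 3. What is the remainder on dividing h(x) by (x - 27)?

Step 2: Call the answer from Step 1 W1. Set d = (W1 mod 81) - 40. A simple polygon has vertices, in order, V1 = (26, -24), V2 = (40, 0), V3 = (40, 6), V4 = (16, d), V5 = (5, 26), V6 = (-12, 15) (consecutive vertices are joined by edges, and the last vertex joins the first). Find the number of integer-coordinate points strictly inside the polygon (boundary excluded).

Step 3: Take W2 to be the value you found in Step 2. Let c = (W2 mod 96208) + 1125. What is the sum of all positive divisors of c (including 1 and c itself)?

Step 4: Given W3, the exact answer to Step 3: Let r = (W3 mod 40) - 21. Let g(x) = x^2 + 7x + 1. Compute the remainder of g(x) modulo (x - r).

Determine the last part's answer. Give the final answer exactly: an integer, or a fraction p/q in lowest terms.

Step 1: remainder = value at the root: 5*(27)^4 - 9*(27)^3 - 4*(27)^2 - 4*(27)^1 - 3 = (2657205) + (-177147) + (-2916) + (-108) + (-3) = 2477031; answer 2477031
Step 2: W1 = 2477031; d = 11; cross terms: (26*0 - 40*-24)=960, (40*6 - 40*0)=240, (40*11 - 16*6)=344, (16*26 - 5*11)=361, (5*15 - -12*26)=387, (-12*-24 - 26*15)=-102; twice the area = |2190| = 2190; area = 1095; boundary points = 2 + 6 + 1 + 1 + 1 + 1 = 12; strictly interior points = area - boundary/2 + 1 = 1090; answer 1090
Step 3: W2 = 1090; c = 2215; 2215 = 5 * 443; sigma = (1 + 5) * (1 + 443) = 6 * 444 = 2664; answer 2664
Step 4: W3 = 2664; r = 3; remainder = value at the root: 1*(3)^2 + 7*(3)^1 + 1 = (9) + (21) + (1) = 31; answer 31

31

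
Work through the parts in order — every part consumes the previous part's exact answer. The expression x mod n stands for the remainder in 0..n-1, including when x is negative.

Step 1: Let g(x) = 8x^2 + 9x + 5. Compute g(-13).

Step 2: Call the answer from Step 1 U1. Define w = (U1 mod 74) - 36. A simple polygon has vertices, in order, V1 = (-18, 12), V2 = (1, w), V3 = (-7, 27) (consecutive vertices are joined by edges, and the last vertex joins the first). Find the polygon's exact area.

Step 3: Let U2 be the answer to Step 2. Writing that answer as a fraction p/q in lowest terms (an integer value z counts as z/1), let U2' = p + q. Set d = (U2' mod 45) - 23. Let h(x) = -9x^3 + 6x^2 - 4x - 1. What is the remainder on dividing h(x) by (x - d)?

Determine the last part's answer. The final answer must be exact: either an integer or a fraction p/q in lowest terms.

687

Step 1: 8*(-13)^2 + 9*(-13)^1 + 5 = (1352) + (-117) + (5) = 1240; answer 1240
Step 2: U1 = 1240; w = 20; cross terms: (-18*20 - 1*12)=-372, (1*27 - -7*20)=167, (-7*12 - -18*27)=402; twice the area = |197| = 197; area = 197/2; answer 197/2
Step 3: U2 = 197/2; threaded value p + q = 199; d = -4; remainder = value at the root: -9*(-4)^3 + 6*(-4)^2 - 4*(-4)^1 - 1 = (576) + (96) + (16) + (-1) = 687; answer 687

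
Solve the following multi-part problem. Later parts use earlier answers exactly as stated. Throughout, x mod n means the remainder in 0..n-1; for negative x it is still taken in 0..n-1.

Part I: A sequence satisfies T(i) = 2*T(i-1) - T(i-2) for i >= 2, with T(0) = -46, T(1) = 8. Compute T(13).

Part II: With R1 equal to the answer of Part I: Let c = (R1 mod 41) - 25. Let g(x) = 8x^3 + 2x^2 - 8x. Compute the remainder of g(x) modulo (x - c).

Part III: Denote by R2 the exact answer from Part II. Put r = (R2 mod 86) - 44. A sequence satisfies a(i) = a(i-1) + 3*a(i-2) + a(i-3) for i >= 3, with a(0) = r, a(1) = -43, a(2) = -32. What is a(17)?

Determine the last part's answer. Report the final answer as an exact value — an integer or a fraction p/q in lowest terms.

-32554363

Part I: T(2) = 2*(8) - 1*(-46) = 62; iterating: T(2)=62, T(3)=116, T(4)=170, T(5)=224, T(6)=278, T(7)=332, T(8)=386, T(9)=440, T(10)=494, T(11)=548, T(12)=602, T(13)=656; answer 656
Part II: R1 = 656; c = -25; remainder = value at the root: 8*(-25)^3 + 2*(-25)^2 - 8*(-25)^1 = (-125000) + (1250) + (200) = -123550; answer -123550
Part III: R2 = -123550; r = -12; a(3) = 1*(-32) + 3*(-43) + 1*(-12) = -173; iterating: a(3)=-173, a(4)=-312, a(5)=-863, a(6)=-1972, a(7)=-4873, a(8)=-11652, a(9)=-28243, a(10)=-68072, a(11)=-164453, a(12)=-396912, a(13)=-958343, a(14)=-2313532, a(15)=-5585473, a(16)=-13484412, a(17)=-32554363; answer -32554363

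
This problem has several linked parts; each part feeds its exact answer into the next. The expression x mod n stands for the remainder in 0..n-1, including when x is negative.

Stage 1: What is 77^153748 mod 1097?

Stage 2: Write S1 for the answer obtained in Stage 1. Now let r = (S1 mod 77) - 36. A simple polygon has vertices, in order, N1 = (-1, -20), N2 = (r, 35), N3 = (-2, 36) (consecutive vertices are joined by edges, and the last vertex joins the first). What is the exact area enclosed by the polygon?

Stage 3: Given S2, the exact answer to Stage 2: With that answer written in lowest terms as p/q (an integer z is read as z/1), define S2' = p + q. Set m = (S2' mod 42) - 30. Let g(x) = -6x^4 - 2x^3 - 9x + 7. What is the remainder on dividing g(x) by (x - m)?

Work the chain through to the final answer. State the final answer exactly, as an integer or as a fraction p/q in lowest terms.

-3149030

Stage 1: squarings mod 1097: 77^1=77, 77^2=444, 77^4=773, 77^8=761, 77^16=1002, 77^32=249, 77^64=569, 77^128=146, 77^256=473, 77^512=1038, 77^1024=190, 77^2048=996, 77^4096=328, 77^8192=78, 77^16384=599, 77^32768=82, 77^65536=142, 77^131072=418; 77^153748 = 77^4 * 77^16 * 77^128 * 77^2048 * 77^4096 * 77^16384 * 77^131072 = 241 (mod 1097); answer 241
Stage 2: S1 = 241; r = -26; cross terms: (-1*35 - -26*-20)=-555, (-26*36 - -2*35)=-866, (-2*-20 - -1*36)=76; twice the area = |-1345| = 1345; area = 1345/2; answer 1345/2
Stage 3: S2 = 1345/2; threaded value p + q = 1347; m = -27; remainder = value at the root: -6*(-27)^4 - 2*(-27)^3 - 9*(-27)^1 + 7 = (-3188646) + (39366) + (243) + (7) = -3149030; answer -3149030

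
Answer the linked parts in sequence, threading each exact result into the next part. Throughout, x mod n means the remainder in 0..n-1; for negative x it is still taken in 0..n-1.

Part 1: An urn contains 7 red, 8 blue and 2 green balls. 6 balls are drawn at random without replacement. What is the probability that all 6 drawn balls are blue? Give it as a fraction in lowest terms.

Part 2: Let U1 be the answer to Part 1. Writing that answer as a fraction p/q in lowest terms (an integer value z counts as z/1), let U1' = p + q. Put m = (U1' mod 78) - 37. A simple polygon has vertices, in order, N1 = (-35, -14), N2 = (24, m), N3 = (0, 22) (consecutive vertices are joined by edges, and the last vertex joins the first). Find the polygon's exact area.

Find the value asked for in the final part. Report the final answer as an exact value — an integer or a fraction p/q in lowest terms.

537

Part 1: total draws C(17,6) = 12376; favorable C(8,6) = 28; P = 1/442; answer 1/442
Part 2: U1 = 1/442; threaded value p + q = 443; m = 16; cross terms: (-35*16 - 24*-14)=-224, (24*22 - 0*16)=528, (0*-14 - -35*22)=770; twice the area = |1074| = 1074; area = 537; answer 537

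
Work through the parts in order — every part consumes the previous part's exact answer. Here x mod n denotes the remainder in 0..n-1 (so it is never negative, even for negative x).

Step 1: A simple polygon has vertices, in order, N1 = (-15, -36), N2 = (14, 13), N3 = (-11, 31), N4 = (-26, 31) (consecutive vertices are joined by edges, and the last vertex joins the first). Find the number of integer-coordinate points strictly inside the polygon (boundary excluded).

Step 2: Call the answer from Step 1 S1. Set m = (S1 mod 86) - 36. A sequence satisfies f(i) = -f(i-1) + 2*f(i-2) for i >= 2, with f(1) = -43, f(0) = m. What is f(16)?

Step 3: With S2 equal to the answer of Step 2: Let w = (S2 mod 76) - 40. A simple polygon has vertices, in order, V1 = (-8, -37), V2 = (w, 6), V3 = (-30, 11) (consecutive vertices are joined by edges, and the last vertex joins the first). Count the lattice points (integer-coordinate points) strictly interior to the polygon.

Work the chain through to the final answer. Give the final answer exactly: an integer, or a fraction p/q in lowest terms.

Step 1: cross terms: (-15*13 - 14*-36)=309, (14*31 - -11*13)=577, (-11*31 - -26*31)=465, (-26*-36 - -15*31)=1401; twice the area = |2752| = 2752; area = 1376; boundary points = 1 + 1 + 15 + 1 = 18; strictly interior points = area - boundary/2 + 1 = 1368; answer 1368
Step 2: S1 = 1368; m = 42; f(2) = -1*(-43) + 2*(42) = 127; iterating: f(2)=127, f(3)=-213, f(4)=467, f(5)=-893, f(6)=1827, f(7)=-3613, f(8)=7267, f(9)=-14493, f(10)=29027, f(11)=-58013, f(12)=116067, f(13)=-232093, f(14)=464227, f(15)=-928413, f(16)=1856867; answer 1856867
Step 3: S2 = 1856867; w = -5; cross terms: (-8*6 - -5*-37)=-233, (-5*11 - -30*6)=125, (-30*-37 - -8*11)=1198; twice the area = |1090| = 1090; area = 545; boundary points = 1 + 5 + 2 = 8; strictly interior points = area - boundary/2 + 1 = 542; answer 542

542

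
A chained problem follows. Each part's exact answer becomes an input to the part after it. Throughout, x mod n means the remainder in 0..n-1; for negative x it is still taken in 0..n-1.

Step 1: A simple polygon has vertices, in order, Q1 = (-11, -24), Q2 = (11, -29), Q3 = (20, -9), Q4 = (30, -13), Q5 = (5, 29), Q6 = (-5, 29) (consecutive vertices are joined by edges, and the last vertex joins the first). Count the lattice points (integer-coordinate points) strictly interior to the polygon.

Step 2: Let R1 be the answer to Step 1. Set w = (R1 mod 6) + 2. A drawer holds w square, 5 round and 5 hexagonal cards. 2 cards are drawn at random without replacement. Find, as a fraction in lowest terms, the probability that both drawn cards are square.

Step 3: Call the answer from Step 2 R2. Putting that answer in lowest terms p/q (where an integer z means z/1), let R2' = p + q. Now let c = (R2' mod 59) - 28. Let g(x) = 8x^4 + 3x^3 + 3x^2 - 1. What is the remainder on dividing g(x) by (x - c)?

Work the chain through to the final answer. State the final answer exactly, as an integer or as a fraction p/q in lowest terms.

Step 1: cross terms: (-11*-29 - 11*-24)=583, (11*-9 - 20*-29)=481, (20*-13 - 30*-9)=10, (30*29 - 5*-13)=935, (5*29 - -5*29)=290, (-5*-24 - -11*29)=439; twice the area = |2738| = 2738; area = 1369; boundary points = 1 + 1 + 2 + 1 + 10 + 1 = 16; strictly interior points = area - boundary/2 + 1 = 1362; answer 1362
Step 2: R1 = 1362; w = 2; total draws C(12,2) = 66; favorable C(2,2) = 1; P = 1/66; answer 1/66
Step 3: R2 = 1/66; threaded value p + q = 67; c = -20; remainder = value at the root: 8*(-20)^4 + 3*(-20)^3 + 3*(-20)^2 - 1 = (1280000) + (-24000) + (1200) + (-1) = 1257199; answer 1257199

1257199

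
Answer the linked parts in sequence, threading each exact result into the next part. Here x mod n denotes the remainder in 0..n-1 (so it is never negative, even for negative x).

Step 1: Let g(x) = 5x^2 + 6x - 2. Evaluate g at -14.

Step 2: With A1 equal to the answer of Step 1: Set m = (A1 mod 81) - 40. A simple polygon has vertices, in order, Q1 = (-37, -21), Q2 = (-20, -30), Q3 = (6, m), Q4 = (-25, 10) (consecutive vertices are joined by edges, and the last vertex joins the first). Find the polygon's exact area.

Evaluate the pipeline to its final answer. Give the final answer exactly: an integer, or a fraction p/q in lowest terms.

820

Step 1: 5*(-14)^2 + 6*(-14)^1 - 2 = (980) + (-84) + (-2) = 894; answer 894
Step 2: A1 = 894; m = -37; cross terms: (-37*-30 - -20*-21)=690, (-20*-37 - 6*-30)=920, (6*10 - -25*-37)=-865, (-25*-21 - -37*10)=895; twice the area = |1640| = 1640; area = 820; answer 820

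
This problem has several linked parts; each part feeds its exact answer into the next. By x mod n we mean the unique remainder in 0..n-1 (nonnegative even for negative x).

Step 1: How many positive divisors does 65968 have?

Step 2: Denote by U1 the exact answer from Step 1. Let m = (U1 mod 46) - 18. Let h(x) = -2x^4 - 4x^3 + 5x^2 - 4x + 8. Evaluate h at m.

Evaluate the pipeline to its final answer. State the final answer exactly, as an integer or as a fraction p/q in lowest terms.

Step 1: 65968 = 2^4 * 7 * 19 * 31; number of divisors = (4+1) * (1+1) * (1+1) * (1+1) = 40; answer 40
Step 2: U1 = 40; m = 22; -2*(22)^4 - 4*(22)^3 + 5*(22)^2 - 4*(22)^1 + 8 = (-468512) + (-42592) + (2420) + (-88) + (8) = -508764; answer -508764

-508764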